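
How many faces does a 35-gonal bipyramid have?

70

A bipyramid over an n-gon has 2n triangular faces and n + 2 vertices: V = 35 + 2 = 37, E = 3·35 = 105, F = 2·35 = 70.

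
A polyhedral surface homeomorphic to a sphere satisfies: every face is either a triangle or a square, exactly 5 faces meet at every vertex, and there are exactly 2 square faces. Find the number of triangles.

Let x be the number of triangles; then F = 2 + x.
Edge–face incidences: 2E = 4·2 + 3·x = 8 + 3x.
Every vertex has degree 5, so 5V = 2E.
Euler: V − E + F = 2 ⇒ (2E)/5 − E + (2 + x) = 2.
Multiply by 10: 2·(2E) − 5·(2E) + 10·(2 + x) = 20, i.e. 20 + 10x − 3·(8 + 3x) = 20.
Collecting terms: x − 4 = 20, so x = 24.
Then 2E = 8 + 3·24 = 80, so E = 40, V = 2E/5 = 16, F = 2 + 24 = 26.

24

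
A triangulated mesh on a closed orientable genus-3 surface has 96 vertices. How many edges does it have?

300

χ = 2 − 2·3 = -4, and every face is a triangle so 3F = 2E.
V − E + F = -4 with E = 3F/2 gives 96 − (3/2 − 1)·F = -4, so F = 200 and E = 300.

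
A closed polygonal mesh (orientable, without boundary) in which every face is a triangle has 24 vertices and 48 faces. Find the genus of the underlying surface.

Every face is a triangle, so 2E = 3·48 = 144, giving E = 72.
χ = V − E + F = 24 − 72 + 48 = 0.
For a closed orientable surface χ = 2 − 2g, so g = (2 − (0))/2 = 1.

1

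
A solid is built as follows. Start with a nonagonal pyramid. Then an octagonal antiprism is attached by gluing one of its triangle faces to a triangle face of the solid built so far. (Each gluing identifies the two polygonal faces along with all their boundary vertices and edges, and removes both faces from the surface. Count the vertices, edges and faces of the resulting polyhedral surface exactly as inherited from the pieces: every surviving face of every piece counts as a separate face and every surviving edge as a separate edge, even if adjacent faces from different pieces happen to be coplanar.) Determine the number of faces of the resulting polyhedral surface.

A nonagonal pyramid: V=10, E=18, F=10.
Attach an octagonal antiprism (V=16, E=32, F=18) along a 3-gon: merge 3 vertices and 3 edges, delete both glued faces → V=23, E=47, F=26.
Check: V − E + F = 23 − 47 + 26 = 2.

26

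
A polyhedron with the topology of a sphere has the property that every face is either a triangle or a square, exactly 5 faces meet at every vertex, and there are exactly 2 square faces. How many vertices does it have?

16

Let x be the number of triangles; then F = 2 + x.
Edge–face incidences: 2E = 4·2 + 3·x = 8 + 3x.
Every vertex has degree 5, so 5V = 2E.
Euler: V − E + F = 2 ⇒ (2E)/5 − E + (2 + x) = 2.
Multiply by 10: 2·(2E) − 5·(2E) + 10·(2 + x) = 20, i.e. 20 + 10x − 3·(8 + 3x) = 20.
Collecting terms: x − 4 = 20, so x = 24.
Then 2E = 8 + 3·24 = 80, so E = 40, V = 2E/5 = 16, F = 2 + 24 = 26.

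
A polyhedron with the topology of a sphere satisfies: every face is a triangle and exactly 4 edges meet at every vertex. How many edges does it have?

12

Each face has 3 edges and each edge borders two faces, so 2E = 3F.
Each vertex has degree 4, so 4V = 2E and hence V = 3F/4.
Euler: V − E + F = 2 ⇒ (3F/4) − (3F/2) + F = 2.
Multiply by 8: (6 − 12 + 8)F = 16, i.e. 2F = 16.
So F = 8, E = 3·8/2 = 12, V = 3·8/4 = 6.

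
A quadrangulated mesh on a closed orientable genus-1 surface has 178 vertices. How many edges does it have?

χ = 2 − 2·1 = 0, and every face is a square so 4F = 2E.
V − E + F = 0 with E = 4F/2 gives 178 − (4/2 − 1)·F = 0, so F = 178 and E = 356.

356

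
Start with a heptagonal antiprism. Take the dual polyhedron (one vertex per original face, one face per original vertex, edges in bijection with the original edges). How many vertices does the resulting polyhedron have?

The base solid has V = 14, E = 28, F = 16.
The dual swaps V and F and preserves E: V′ = F = 16, E′ = E = 28, F′ = V = 14.

16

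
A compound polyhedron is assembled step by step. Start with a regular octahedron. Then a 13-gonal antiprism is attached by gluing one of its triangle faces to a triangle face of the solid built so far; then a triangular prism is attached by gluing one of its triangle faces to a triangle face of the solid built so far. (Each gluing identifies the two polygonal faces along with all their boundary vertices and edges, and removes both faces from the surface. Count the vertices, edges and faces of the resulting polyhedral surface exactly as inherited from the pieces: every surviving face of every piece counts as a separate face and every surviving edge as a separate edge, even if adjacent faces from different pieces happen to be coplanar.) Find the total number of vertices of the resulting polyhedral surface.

A regular octahedron: V=6, E=12, F=8.
Attach a 13-gonal antiprism (V=26, E=52, F=28) along a 3-gon: merge 3 vertices and 3 edges, delete both glued faces → V=29, E=61, F=34.
Attach a triangular prism (V=6, E=9, F=5) along a 3-gon: merge 3 vertices and 3 edges, delete both glued faces → V=32, E=67, F=37.
Check: V − E + F = 32 − 67 + 37 = 2.

32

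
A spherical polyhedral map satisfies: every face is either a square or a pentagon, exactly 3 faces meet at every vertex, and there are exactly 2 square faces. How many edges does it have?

Let x be the number of pentagons; then F = 2 + x.
Edge–face incidences: 2E = 4·2 + 5·x = 8 + 5x.
Every vertex has degree 3, so 3V = 2E.
Euler: V − E + F = 2 ⇒ (2E)/3 − E + (2 + x) = 2.
Multiply by 6: 2·(2E) − 3·(2E) + 6·(2 + x) = 12, i.e. 12 + 6x − (8 + 5x) = 12.
Collecting terms: x + 4 = 12, so x = 8.
Then 2E = 8 + 5·8 = 48, so E = 24, V = 2E/3 = 16, F = 2 + 8 = 10.

24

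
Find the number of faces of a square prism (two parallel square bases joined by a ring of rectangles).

A prism on an n-gon has two n-gon bases and n rectangular sides: V = 2·4 = 8, E = 3·4 = 12, F = 4 + 2 = 6.

6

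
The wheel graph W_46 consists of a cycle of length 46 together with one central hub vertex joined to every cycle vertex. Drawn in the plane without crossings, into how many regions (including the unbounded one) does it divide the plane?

W_46 has V = 46 + 1 = 47 vertices and E = 2·46 = 92 edges.
By Euler's formula F = 2 − V + E = 2 − 47 + 92 = 47.

47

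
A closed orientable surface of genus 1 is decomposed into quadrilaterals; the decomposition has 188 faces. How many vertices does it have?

188

χ = 2 − 2·1 = 0, and every face is a square so 4F = 2E.
E = 4·188/2 = 376. Then V = 0 + E − F = 0 + 376 − 188 = 188.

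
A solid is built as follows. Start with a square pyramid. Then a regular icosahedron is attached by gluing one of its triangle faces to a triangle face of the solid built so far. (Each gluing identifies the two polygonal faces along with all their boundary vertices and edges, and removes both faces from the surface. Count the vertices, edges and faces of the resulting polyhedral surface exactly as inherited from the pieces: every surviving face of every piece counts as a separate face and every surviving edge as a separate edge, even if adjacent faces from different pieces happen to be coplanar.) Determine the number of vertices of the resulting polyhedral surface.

14

A square pyramid: V=5, E=8, F=5.
Attach a regular icosahedron (V=12, E=30, F=20) along a 3-gon: merge 3 vertices and 3 edges, delete both glued faces → V=14, E=35, F=23.
Check: V − E + F = 14 − 35 + 23 = 2.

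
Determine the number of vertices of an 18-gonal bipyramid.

A bipyramid over an n-gon has 2n triangular faces and n + 2 vertices: V = 18 + 2 = 20, E = 3·18 = 54, F = 2·18 = 36.
Check: V − E + F = 20 − 54 + 36 = 2.

20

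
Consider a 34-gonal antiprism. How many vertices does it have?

68

An antiprism on an n-gon has two n-gon caps and 2n triangles: V = 2·34 = 68, E = 4·34 = 136, F = 2·34 + 2 = 70.
Check: V − E + F = 68 − 136 + 70 = 2.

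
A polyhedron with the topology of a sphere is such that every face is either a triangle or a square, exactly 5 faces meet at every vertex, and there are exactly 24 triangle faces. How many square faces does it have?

Let x be the number of squares; then F = 24 + x.
Edge–face incidences: 2E = 3·24 + 4·x = 72 + 4x.
Every vertex has degree 5, so 5V = 2E.
Euler: V − E + F = 2 ⇒ (2E)/5 − E + (24 + x) = 2.
Multiply by 10: 2·(2E) − 5·(2E) + 10·(24 + x) = 20, i.e. 240 + 10x − 3·(72 + 4x) = 20.
Collecting terms: −2x + 24 = 20, so −2x = −4, so x = 2.
Then 2E = 72 + 4·2 = 80, so E = 40, V = 2E/5 = 16, F = 24 + 2 = 26.

2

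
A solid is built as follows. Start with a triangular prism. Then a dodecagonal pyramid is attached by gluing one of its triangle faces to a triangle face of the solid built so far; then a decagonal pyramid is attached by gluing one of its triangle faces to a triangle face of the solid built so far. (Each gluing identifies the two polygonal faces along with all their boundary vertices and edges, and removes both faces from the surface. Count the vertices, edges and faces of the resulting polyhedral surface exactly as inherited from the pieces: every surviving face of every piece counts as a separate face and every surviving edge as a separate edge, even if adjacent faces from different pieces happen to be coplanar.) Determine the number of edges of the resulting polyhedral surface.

A triangular prism: V=6, E=9, F=5.
Attach a dodecagonal pyramid (V=13, E=24, F=13) along a 3-gon: merge 3 vertices and 3 edges, delete both glued faces → V=16, E=30, F=16.
Attach a decagonal pyramid (V=11, E=20, F=11) along a 3-gon: merge 3 vertices and 3 edges, delete both glued faces → V=24, E=47, F=25.
Check: V − E + F = 24 − 47 + 25 = 2.

47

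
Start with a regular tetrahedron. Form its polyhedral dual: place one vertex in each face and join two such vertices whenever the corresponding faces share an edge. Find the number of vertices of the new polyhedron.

The base solid has V = 4, E = 6, F = 4.
The dual swaps V and F and preserves E: V′ = F = 4, E′ = E = 6, F′ = V = 4.

4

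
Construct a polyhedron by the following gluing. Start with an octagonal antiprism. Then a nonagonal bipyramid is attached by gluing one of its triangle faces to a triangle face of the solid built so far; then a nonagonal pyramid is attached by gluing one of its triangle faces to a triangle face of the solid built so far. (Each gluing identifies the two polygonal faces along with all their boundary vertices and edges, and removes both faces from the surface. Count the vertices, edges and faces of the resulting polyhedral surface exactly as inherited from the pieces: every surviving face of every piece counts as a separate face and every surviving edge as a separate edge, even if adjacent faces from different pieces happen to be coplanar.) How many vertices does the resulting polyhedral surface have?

31

An octagonal antiprism: V=16, E=32, F=18.
Attach a nonagonal bipyramid (V=11, E=27, F=18) along a 3-gon: merge 3 vertices and 3 edges, delete both glued faces → V=24, E=56, F=34.
Attach a nonagonal pyramid (V=10, E=18, F=10) along a 3-gon: merge 3 vertices and 3 edges, delete both glued faces → V=31, E=71, F=42.
Check: V − E + F = 31 − 71 + 42 = 2.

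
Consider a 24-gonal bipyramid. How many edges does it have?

72

A bipyramid over an n-gon has 2n triangular faces and n + 2 vertices: V = 24 + 2 = 26, E = 3·24 = 72, F = 2·24 = 48.
Check: V − E + F = 26 − 72 + 48 = 2.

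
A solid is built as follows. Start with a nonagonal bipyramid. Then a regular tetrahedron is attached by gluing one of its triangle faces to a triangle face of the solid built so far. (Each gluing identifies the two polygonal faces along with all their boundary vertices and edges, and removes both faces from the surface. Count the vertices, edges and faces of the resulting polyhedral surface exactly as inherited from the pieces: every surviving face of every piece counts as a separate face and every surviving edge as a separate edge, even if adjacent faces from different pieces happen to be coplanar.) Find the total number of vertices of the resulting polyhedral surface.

12

A nonagonal bipyramid: V=11, E=27, F=18.
Attach a regular tetrahedron (V=4, E=6, F=4) along a 3-gon: merge 3 vertices and 3 edges, delete both glued faces → V=12, E=30, F=20.
Check: V − E + F = 12 − 30 + 20 = 2.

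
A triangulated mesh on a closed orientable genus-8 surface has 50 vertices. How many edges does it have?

192

χ = 2 − 2·8 = -14, and every face is a triangle so 3F = 2E.
V − E + F = -14 with E = 3F/2 gives 50 − (3/2 − 1)·F = -14, so F = 128 and E = 192.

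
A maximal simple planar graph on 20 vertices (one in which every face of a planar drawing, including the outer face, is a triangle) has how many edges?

54

In a plane triangulation 3F = 2E and V − E + F = 2, so E = 3V − 6 = 3·20 − 6 = 54.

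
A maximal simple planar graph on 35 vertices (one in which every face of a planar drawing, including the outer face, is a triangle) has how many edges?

99

In a plane triangulation 3F = 2E and V − E + F = 2, so E = 3V − 6 = 3·35 − 6 = 99.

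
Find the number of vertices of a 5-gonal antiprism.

10

An antiprism on an n-gon has two n-gon caps and 2n triangles: V = 2·5 = 10, E = 4·5 = 20, F = 2·5 + 2 = 12.
Check: V − E + F = 10 − 20 + 12 = 2.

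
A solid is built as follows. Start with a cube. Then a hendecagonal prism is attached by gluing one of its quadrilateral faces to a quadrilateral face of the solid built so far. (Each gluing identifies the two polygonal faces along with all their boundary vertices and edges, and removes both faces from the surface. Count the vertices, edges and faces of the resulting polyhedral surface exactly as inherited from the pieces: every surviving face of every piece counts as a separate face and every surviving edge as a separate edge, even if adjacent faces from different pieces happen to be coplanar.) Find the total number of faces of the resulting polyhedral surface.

17

A cube: V=8, E=12, F=6.
Attach a hendecagonal prism (V=22, E=33, F=13) along a 4-gon: merge 4 vertices and 4 edges, delete both glued faces → V=26, E=41, F=17.
Check: V − E + F = 26 − 41 + 17 = 2.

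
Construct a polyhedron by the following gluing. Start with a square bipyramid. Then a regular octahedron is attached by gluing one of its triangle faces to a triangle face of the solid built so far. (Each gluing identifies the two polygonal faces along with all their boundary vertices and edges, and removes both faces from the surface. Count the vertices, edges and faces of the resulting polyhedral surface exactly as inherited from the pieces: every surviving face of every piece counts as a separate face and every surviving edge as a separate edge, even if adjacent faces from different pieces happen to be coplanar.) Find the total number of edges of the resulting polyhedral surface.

21

A square bipyramid: V=6, E=12, F=8.
Attach a regular octahedron (V=6, E=12, F=8) along a 3-gon: merge 3 vertices and 3 edges, delete both glued faces → V=9, E=21, F=14.
Check: V − E + F = 9 − 21 + 14 = 2.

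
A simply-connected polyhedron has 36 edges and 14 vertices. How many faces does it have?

24

Here V − E + F = 2.
F = 2 − V + E = 2 − 14 + 36 = 24.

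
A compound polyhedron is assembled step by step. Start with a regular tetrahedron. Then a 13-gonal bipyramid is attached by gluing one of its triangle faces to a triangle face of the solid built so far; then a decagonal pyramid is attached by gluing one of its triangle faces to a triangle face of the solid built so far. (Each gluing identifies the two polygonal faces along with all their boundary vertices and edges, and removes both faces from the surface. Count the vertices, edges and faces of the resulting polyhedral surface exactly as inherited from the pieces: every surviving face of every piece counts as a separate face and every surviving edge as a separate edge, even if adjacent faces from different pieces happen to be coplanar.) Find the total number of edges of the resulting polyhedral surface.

A regular tetrahedron: V=4, E=6, F=4.
Attach a 13-gonal bipyramid (V=15, E=39, F=26) along a 3-gon: merge 3 vertices and 3 edges, delete both glued faces → V=16, E=42, F=28.
Attach a decagonal pyramid (V=11, E=20, F=11) along a 3-gon: merge 3 vertices and 3 edges, delete both glued faces → V=24, E=59, F=37.
Check: V − E + F = 24 − 59 + 37 = 2.

59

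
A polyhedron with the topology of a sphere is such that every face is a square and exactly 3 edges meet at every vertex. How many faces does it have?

Each face has 4 edges and each edge borders two faces, so 2E = 4F.
Each vertex has degree 3, so 3V = 2E and hence V = 4F/3.
Euler: V − E + F = 2 ⇒ (4F/3) − (4F/2) + F = 2.
Multiply by 6: (8 − 12 + 6)F = 12, i.e. 2F = 12.
So F = 6, E = 4·6/2 = 12, V = 4·6/3 = 8.

6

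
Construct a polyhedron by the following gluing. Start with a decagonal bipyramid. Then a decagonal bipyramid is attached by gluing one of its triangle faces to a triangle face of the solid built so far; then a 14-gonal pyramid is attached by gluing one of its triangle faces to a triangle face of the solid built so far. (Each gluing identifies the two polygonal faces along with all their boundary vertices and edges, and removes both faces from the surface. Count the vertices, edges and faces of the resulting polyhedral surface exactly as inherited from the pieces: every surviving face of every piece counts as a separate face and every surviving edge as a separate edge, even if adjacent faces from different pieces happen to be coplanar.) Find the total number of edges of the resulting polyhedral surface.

A decagonal bipyramid: V=12, E=30, F=20.
Attach a decagonal bipyramid (V=12, E=30, F=20) along a 3-gon: merge 3 vertices and 3 edges, delete both glued faces → V=21, E=57, F=38.
Attach a 14-gonal pyramid (V=15, E=28, F=15) along a 3-gon: merge 3 vertices and 3 edges, delete both glued faces → V=33, E=82, F=51.
Check: V − E + F = 33 − 82 + 51 = 2.

82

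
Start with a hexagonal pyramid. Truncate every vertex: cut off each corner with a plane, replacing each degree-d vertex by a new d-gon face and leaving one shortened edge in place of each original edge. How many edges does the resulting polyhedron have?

The base solid has V = 7, E = 12, F = 7.
Truncation replaces each original edge-end by a new vertex, so V′ = 2E = 24.
Each original edge survives, and each old vertex of degree d contributes d new edges; summing degrees gives Σd = 2E, so E′ = E + 2E = 3E = 36.
Each original face survives and each original vertex becomes one new face: F′ = F + V = 14.

36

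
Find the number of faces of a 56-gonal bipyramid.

112

A bipyramid over an n-gon has 2n triangular faces and n + 2 vertices: V = 56 + 2 = 58, E = 3·56 = 168, F = 2·56 = 112.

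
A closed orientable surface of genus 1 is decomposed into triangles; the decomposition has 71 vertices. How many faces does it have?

142

χ = 2 − 2·1 = 0, and every face is a triangle so 3F = 2E.
V − E + F = 0 with E = 3F/2 gives 71 − (3/2 − 1)·F = 0, so F = 142 and E = 213.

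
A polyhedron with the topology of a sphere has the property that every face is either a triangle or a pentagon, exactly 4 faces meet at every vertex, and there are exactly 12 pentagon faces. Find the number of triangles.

20

Let x be the number of triangles; then F = 12 + x.
Edge–face incidences: 2E = 5·12 + 3·x = 60 + 3x.
Every vertex has degree 4, so 4V = 2E.
Euler: V − E + F = 2 ⇒ (2E)/4 − E + (12 + x) = 2.
Multiply by 8: 2·(2E) − 4·(2E) + 8·(12 + x) = 16, i.e. 96 + 8x − 2·(60 + 3x) = 16.
Collecting terms: 2x − 24 = 16, so 2x = 40, so x = 20.
Then 2E = 60 + 3·20 = 120, so E = 60, V = 2E/4 = 30, F = 12 + 20 = 32.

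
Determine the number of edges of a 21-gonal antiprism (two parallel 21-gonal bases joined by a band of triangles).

An antiprism on an n-gon has two n-gon caps and 2n triangles: V = 2·21 = 42, E = 4·21 = 84, F = 2·21 + 2 = 44.

84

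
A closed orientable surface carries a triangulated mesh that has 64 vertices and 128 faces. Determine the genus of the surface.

1

Every face is a triangle, so 2E = 3·128 = 384, giving E = 192.
χ = V − E + F = 64 − 192 + 128 = 0.
For a closed orientable surface χ = 2 − 2g, so g = (2 − (0))/2 = 1.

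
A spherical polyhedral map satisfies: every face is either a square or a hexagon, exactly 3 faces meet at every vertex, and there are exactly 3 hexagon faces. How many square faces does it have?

6

Let x be the number of squares; then F = 3 + x.
Edge–face incidences: 2E = 6·3 + 4·x = 18 + 4x.
Every vertex has degree 3, so 3V = 2E.
Euler: V − E + F = 2 ⇒ (2E)/3 − E + (3 + x) = 2.
Multiply by 6: 2·(2E) − 3·(2E) + 6·(3 + x) = 12, i.e. 18 + 6x − (18 + 4x) = 12.
Collecting terms: 2x = 12, so x = 6.
Then 2E = 18 + 4·6 = 42, so E = 21, V = 2E/3 = 14, F = 3 + 6 = 9.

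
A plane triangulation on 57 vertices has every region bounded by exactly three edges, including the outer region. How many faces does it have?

In a plane triangulation 3F = 2E and V − E + F = 2, so F = 2V − 4 = 2·57 − 4 = 110.

110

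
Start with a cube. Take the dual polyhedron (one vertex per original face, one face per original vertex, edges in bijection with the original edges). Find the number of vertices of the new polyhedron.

The base solid has V = 8, E = 12, F = 6.
The dual swaps V and F and preserves E: V′ = F = 6, E′ = E = 12, F′ = V = 8.

6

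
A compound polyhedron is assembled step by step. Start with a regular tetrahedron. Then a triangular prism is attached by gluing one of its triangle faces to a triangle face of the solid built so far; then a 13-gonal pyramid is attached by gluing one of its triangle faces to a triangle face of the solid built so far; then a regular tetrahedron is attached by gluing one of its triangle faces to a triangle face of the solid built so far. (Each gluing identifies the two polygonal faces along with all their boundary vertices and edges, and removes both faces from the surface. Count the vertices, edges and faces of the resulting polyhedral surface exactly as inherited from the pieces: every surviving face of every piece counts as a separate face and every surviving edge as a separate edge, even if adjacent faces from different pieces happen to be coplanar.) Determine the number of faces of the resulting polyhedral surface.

21

A regular tetrahedron: V=4, E=6, F=4.
Attach a triangular prism (V=6, E=9, F=5) along a 3-gon: merge 3 vertices and 3 edges, delete both glued faces → V=7, E=12, F=7.
Attach a 13-gonal pyramid (V=14, E=26, F=14) along a 3-gon: merge 3 vertices and 3 edges, delete both glued faces → V=18, E=35, F=19.
Attach a regular tetrahedron (V=4, E=6, F=4) along a 3-gon: merge 3 vertices and 3 edges, delete both glued faces → V=19, E=38, F=21.
Check: V − E + F = 19 − 38 + 21 = 2.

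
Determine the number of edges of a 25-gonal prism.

75

A prism on an n-gon has two n-gon bases and n rectangular sides: V = 2·25 = 50, E = 3·25 = 75, F = 25 + 2 = 27.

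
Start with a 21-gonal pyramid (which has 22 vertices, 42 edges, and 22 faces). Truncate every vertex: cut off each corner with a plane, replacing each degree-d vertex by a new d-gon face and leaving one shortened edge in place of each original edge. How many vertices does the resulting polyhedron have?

Truncation replaces each original edge-end by a new vertex, so V′ = 2E = 84.
Each original edge survives, and each old vertex of degree d contributes d new edges; summing degrees gives Σd = 2E, so E′ = E + 2E = 3E = 126.
Each original face survives and each original vertex becomes one new face: F′ = F + V = 44.

84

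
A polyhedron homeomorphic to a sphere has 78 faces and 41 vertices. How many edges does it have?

117

Here V − E + F = 2.
E = V + F − (2) = 41 + 78 − (2) = 117.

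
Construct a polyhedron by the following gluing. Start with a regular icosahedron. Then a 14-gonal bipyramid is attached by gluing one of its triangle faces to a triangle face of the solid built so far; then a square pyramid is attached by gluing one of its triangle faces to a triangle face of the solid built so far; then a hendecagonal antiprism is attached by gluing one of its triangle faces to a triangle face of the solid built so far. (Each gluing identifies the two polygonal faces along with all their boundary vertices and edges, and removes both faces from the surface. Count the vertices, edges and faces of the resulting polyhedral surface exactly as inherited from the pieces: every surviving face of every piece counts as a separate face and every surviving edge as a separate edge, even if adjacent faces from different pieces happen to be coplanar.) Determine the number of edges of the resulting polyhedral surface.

A regular icosahedron: V=12, E=30, F=20.
Attach a 14-gonal bipyramid (V=16, E=42, F=28) along a 3-gon: merge 3 vertices and 3 edges, delete both glued faces → V=25, E=69, F=46.
Attach a square pyramid (V=5, E=8, F=5) along a 3-gon: merge 3 vertices and 3 edges, delete both glued faces → V=27, E=74, F=49.
Attach a hendecagonal antiprism (V=22, E=44, F=24) along a 3-gon: merge 3 vertices and 3 edges, delete both glued faces → V=46, E=115, F=71.
Check: V − E + F = 46 − 115 + 71 = 2.

115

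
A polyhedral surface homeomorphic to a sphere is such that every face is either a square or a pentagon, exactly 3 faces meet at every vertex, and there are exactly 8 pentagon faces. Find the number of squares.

2

Let x be the number of squares; then F = 8 + x.
Edge–face incidences: 2E = 5·8 + 4·x = 40 + 4x.
Every vertex has degree 3, so 3V = 2E.
Euler: V − E + F = 2 ⇒ (2E)/3 − E + (8 + x) = 2.
Multiply by 6: 2·(2E) − 3·(2E) + 6·(8 + x) = 12, i.e. 48 + 6x − (40 + 4x) = 12.
Collecting terms: 2x + 8 = 12, so 2x = 4, so x = 2.
Then 2E = 40 + 4·2 = 48, so E = 24, V = 2E/3 = 16, F = 8 + 2 = 10.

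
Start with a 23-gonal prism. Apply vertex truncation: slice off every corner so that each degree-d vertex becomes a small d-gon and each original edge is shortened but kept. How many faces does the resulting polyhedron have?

71

The base solid has V = 46, E = 69, F = 25.
Truncation replaces each original edge-end by a new vertex, so V′ = 2E = 138.
Each original edge survives, and each old vertex of degree d contributes d new edges; summing degrees gives Σd = 2E, so E′ = E + 2E = 3E = 207.
Each original face survives and each original vertex becomes one new face: F′ = F + V = 71.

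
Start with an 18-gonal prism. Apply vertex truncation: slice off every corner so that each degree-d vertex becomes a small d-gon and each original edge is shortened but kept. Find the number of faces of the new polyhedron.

The base solid has V = 36, E = 54, F = 20.
Truncation replaces each original edge-end by a new vertex, so V′ = 2E = 108.
Each original edge survives, and each old vertex of degree d contributes d new edges; summing degrees gives Σd = 2E, so E′ = E + 2E = 3E = 162.
Each original face survives and each original vertex becomes one new face: F′ = F + V = 56.

56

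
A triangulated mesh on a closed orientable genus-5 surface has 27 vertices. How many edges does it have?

105

χ = 2 − 2·5 = -8, and every face is a triangle so 3F = 2E.
V − E + F = -8 with E = 3F/2 gives 27 − (3/2 − 1)·F = -8, so F = 70 and E = 105.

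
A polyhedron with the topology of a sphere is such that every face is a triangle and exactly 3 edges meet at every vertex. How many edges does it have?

6

Each face has 3 edges and each edge borders two faces, so 2E = 3F.
Each vertex has degree 3, so 3V = 2E and hence V = 3F/3.
Euler: V − E + F = 2 ⇒ (3F/3) − (3F/2) + F = 2.
Multiply by 6: (6 − 9 + 6)F = 12, i.e. 3F = 12.
So F = 4, E = 3·4/2 = 6, V = 3·4/3 = 4.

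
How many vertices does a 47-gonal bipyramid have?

A bipyramid over an n-gon has 2n triangular faces and n + 2 vertices: V = 47 + 2 = 49, E = 3·47 = 141, F = 2·47 = 94.

49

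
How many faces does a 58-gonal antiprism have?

118

An antiprism on an n-gon has two n-gon caps and 2n triangles: V = 2·58 = 116, E = 4·58 = 232, F = 2·58 + 2 = 118.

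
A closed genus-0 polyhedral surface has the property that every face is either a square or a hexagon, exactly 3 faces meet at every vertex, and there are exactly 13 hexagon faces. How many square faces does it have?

Let x be the number of squares; then F = 13 + x.
Edge–face incidences: 2E = 6·13 + 4·x = 78 + 4x.
Every vertex has degree 3, so 3V = 2E.
Euler: V − E + F = 2 ⇒ (2E)/3 − E + (13 + x) = 2.
Multiply by 6: 2·(2E) − 3·(2E) + 6·(13 + x) = 12, i.e. 78 + 6x − (78 + 4x) = 12.
Collecting terms: 2x = 12, so x = 6.
Then 2E = 78 + 4·6 = 102, so E = 51, V = 2E/3 = 34, F = 13 + 6 = 19.

6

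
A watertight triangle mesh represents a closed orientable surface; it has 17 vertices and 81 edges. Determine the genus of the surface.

Every face is a triangle and each edge borders two faces, so 3F = 2·81, giving F = 54.
χ = V − E + F = 17 − 81 + 54 = -10.
For a closed orientable surface χ = 2 − 2g, so g = (2 − (-10))/2 = 6.

6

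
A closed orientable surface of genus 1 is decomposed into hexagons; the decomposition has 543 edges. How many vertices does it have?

362

χ = 2 − 2·1 = 0, and every face is a hexagon so 6F = 2E.
F = 2E/6 = 181. Then V = 0 + E − F = 0 + 543 − 181 = 362.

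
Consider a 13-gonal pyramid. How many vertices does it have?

A pyramid on an n-gon base has one n-gon and n triangles: V = 13 + 1 = 14, E = 2·13 = 26, F = 13 + 1 = 14.

14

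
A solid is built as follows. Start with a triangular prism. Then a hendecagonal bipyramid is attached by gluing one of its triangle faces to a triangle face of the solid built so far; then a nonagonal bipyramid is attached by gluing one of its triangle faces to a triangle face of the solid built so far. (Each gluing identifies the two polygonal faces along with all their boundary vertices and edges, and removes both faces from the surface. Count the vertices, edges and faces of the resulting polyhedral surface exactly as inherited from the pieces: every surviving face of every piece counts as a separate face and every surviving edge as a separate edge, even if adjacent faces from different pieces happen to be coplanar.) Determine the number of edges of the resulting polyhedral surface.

A triangular prism: V=6, E=9, F=5.
Attach a hendecagonal bipyramid (V=13, E=33, F=22) along a 3-gon: merge 3 vertices and 3 edges, delete both glued faces → V=16, E=39, F=25.
Attach a nonagonal bipyramid (V=11, E=27, F=18) along a 3-gon: merge 3 vertices and 3 edges, delete both glued faces → V=24, E=63, F=41.
Check: V − E + F = 24 − 63 + 41 = 2.

63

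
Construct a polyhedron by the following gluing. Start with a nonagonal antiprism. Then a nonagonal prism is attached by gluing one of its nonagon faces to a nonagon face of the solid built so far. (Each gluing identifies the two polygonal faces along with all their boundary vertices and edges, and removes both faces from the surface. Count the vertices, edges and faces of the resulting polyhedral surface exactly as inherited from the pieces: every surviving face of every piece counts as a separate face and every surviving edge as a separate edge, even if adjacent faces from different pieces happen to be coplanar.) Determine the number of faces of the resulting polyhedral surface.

A nonagonal antiprism: V=18, E=36, F=20.
Attach a nonagonal prism (V=18, E=27, F=11) along a 9-gon: merge 9 vertices and 9 edges, delete both glued faces → V=27, E=54, F=29.
Check: V − E + F = 27 − 54 + 29 = 2.

29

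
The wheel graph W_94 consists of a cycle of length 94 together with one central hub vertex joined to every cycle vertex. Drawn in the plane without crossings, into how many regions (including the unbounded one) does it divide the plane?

W_94 has V = 94 + 1 = 95 vertices and E = 2·94 = 188 edges.
By Euler's formula F = 2 − V + E = 2 − 95 + 188 = 95.

95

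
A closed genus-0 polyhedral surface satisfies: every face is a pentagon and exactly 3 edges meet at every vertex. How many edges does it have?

30

Each face has 5 edges and each edge borders two faces, so 2E = 5F.
Each vertex has degree 3, so 3V = 2E and hence V = 5F/3.
Euler: V − E + F = 2 ⇒ (5F/3) − (5F/2) + F = 2.
Multiply by 6: (10 − 15 + 6)F = 12, i.e. 1F = 12.
So F = 12, E = 5·12/2 = 30, V = 5·12/3 = 20.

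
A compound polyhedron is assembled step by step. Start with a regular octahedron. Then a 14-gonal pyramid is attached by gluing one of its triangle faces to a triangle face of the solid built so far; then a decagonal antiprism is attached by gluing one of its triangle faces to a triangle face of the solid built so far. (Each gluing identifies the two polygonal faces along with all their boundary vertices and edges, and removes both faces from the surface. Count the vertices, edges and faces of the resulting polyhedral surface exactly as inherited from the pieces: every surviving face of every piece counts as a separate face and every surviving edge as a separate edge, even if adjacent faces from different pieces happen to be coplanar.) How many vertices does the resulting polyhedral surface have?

35

A regular octahedron: V=6, E=12, F=8.
Attach a 14-gonal pyramid (V=15, E=28, F=15) along a 3-gon: merge 3 vertices and 3 edges, delete both glued faces → V=18, E=37, F=21.
Attach a decagonal antiprism (V=20, E=40, F=22) along a 3-gon: merge 3 vertices and 3 edges, delete both glued faces → V=35, E=74, F=41.
Check: V − E + F = 35 − 74 + 41 = 2.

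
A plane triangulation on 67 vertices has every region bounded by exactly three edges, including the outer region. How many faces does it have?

In a plane triangulation 3F = 2E and V − E + F = 2, so F = 2V − 4 = 2·67 − 4 = 130.

130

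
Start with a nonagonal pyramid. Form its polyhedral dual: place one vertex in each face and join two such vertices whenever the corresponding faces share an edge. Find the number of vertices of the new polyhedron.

The base solid has V = 10, E = 18, F = 10.
The dual swaps V and F and preserves E: V′ = F = 10, E′ = E = 18, F′ = V = 10.

10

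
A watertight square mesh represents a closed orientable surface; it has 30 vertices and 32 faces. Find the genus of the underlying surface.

Every face is a square, so 2E = 4·32 = 128, giving E = 64.
χ = V − E + F = 30 − 64 + 32 = -2.
For a closed orientable surface χ = 2 − 2g, so g = (2 − (-2))/2 = 2.

2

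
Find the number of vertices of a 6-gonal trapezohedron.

The n-trapezohedron (dual of the n-antiprism) has V = 2·6 + 2 = 14, E = 4·6 = 24, F = 2·6 = 12.

14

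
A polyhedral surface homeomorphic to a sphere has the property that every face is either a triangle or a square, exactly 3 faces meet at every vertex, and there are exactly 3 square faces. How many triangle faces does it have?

2

Let x be the number of triangles; then F = 3 + x.
Edge–face incidences: 2E = 4·3 + 3·x = 12 + 3x.
Every vertex has degree 3, so 3V = 2E.
Euler: V − E + F = 2 ⇒ (2E)/3 − E + (3 + x) = 2.
Multiply by 6: 2·(2E) − 3·(2E) + 6·(3 + x) = 12, i.e. 18 + 6x − (12 + 3x) = 12.
Collecting terms: 3x + 6 = 12, so 3x = 6, so x = 2.
Then 2E = 12 + 3·2 = 18, so E = 9, V = 2E/3 = 6, F = 3 + 2 = 5.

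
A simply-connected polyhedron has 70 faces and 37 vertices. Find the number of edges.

105

Here V − E + F = 2.
E = V + F − (2) = 37 + 70 − (2) = 105.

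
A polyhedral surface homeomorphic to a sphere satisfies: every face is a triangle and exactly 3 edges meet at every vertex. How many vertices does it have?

Each face has 3 edges and each edge borders two faces, so 2E = 3F.
Each vertex has degree 3, so 3V = 2E and hence V = 3F/3.
Euler: V − E + F = 2 ⇒ (3F/3) − (3F/2) + F = 2.
Multiply by 6: (6 − 9 + 6)F = 12, i.e. 3F = 12.
So F = 4, E = 3·4/2 = 6, V = 3·4/3 = 4.

4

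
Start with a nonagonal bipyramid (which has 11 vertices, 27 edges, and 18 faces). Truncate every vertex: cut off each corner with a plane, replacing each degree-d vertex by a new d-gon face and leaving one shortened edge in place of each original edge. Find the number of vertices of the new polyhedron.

Truncation replaces each original edge-end by a new vertex, so V′ = 2E = 54.
Each original edge survives, and each old vertex of degree d contributes d new edges; summing degrees gives Σd = 2E, so E′ = E + 2E = 3E = 81.
Each original face survives and each original vertex becomes one new face: F′ = F + V = 29.

54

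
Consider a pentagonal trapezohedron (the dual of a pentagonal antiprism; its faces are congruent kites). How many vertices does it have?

The n-trapezohedron (dual of the n-antiprism) has V = 2·5 + 2 = 12, E = 4·5 = 20, F = 2·5 = 10.

12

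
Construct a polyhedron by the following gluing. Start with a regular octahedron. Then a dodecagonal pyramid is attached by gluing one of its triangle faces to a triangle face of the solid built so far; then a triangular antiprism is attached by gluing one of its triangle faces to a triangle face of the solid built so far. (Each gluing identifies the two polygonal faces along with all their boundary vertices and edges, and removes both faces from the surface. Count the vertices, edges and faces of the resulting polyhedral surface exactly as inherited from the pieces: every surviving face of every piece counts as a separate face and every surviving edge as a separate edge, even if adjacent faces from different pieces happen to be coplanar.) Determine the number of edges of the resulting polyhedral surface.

A regular octahedron: V=6, E=12, F=8.
Attach a dodecagonal pyramid (V=13, E=24, F=13) along a 3-gon: merge 3 vertices and 3 edges, delete both glued faces → V=16, E=33, F=19.
Attach a triangular antiprism (V=6, E=12, F=8) along a 3-gon: merge 3 vertices and 3 edges, delete both glued faces → V=19, E=42, F=25.
Check: V − E + F = 19 − 42 + 25 = 2.

42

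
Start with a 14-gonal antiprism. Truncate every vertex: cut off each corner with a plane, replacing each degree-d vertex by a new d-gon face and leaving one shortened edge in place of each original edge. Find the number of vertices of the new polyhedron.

112

The base solid has V = 28, E = 56, F = 30.
Truncation replaces each original edge-end by a new vertex, so V′ = 2E = 112.
Each original edge survives, and each old vertex of degree d contributes d new edges; summing degrees gives Σd = 2E, so E′ = E + 2E = 3E = 168.
Each original face survives and each original vertex becomes one new face: F′ = F + V = 58.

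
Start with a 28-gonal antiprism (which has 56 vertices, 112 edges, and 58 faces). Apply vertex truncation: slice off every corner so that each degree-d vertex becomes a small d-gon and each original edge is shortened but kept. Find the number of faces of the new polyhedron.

Truncation replaces each original edge-end by a new vertex, so V′ = 2E = 224.
Each original edge survives, and each old vertex of degree d contributes d new edges; summing degrees gives Σd = 2E, so E′ = E + 2E = 3E = 336.
Each original face survives and each original vertex becomes one new face: F′ = F + V = 114.

114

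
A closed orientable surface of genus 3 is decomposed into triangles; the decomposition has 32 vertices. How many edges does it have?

χ = 2 − 2·3 = -4, and every face is a triangle so 3F = 2E.
V − E + F = -4 with E = 3F/2 gives 32 − (3/2 − 1)·F = -4, so F = 72 and E = 108.

108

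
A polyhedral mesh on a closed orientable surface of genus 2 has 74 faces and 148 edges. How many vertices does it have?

72

For a closed orientable surface of genus 2, χ = 2 − 2·2 = -2.
V = -2 + E − F = -2 + 148 − 74 = 72.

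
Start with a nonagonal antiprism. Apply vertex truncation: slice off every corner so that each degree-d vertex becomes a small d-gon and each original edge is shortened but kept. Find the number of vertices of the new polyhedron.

72

The base solid has V = 18, E = 36, F = 20.
Truncation replaces each original edge-end by a new vertex, so V′ = 2E = 72.
Each original edge survives, and each old vertex of degree d contributes d new edges; summing degrees gives Σd = 2E, so E′ = E + 2E = 3E = 108.
Each original face survives and each original vertex becomes one new face: F′ = F + V = 38.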